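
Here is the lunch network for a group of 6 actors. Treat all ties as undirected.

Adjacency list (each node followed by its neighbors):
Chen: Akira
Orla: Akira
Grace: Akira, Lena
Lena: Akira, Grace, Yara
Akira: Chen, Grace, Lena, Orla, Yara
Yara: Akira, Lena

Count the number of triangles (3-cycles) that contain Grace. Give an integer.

Grace's neighbors: Akira and Lena.
Neighbor pairs that are themselves tied: Grace–Akira–Lena. Each forms one triangle with Grace, for 1 in total.

1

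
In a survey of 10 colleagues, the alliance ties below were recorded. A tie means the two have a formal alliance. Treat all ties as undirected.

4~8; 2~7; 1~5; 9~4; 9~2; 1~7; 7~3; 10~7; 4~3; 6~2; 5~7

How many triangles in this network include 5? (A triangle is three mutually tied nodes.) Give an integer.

1

5's neighbors: 1 and 7.
Neighbor pairs that are themselves tied: 5–1–7. Each forms one triangle with 5, for 1 in total.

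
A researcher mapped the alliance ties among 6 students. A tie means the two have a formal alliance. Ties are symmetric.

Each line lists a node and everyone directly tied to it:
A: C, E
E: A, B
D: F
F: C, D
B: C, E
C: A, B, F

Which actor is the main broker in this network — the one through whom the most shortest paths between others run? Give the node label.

C

Unnormalized betweenness of each node: A:3/2, B:3/2, C:13/2, D:0, E:1/2, F:4.
C has the largest value, 13/2, making it the main broker — the node through which the most shortest paths run.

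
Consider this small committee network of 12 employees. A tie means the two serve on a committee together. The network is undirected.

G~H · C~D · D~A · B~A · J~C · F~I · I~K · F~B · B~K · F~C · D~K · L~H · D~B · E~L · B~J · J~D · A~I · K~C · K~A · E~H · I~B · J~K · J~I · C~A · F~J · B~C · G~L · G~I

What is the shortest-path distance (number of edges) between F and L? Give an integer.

One shortest route is F – I – G – L, which uses 3 edges, and at distance 2 from F we only reach {A, D, G, K}, which does not include L. So d(F,L) = 3.

3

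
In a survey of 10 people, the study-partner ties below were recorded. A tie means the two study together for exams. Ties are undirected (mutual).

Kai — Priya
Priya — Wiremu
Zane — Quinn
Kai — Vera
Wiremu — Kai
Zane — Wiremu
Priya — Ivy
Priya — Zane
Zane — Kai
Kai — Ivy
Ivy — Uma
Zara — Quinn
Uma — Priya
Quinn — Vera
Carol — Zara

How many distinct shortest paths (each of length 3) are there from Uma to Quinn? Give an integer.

The shortest distance is 3, and the only length-3 path is Uma–Priya–Zane–Quinn. So there is exactly 1 shortest path.

1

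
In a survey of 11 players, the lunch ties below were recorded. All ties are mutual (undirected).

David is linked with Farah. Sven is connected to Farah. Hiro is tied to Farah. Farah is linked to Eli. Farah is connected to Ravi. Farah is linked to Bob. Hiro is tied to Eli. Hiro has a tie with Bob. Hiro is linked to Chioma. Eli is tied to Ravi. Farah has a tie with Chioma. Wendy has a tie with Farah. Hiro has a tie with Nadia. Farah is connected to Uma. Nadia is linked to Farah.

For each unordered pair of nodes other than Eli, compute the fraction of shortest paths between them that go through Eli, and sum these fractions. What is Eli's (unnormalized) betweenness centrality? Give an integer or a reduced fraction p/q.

1/2

Pairs whose geodesics pass through Eli — Ravi–Hiro: 1/2.
All other pairs contribute 0.
Summing the contributions gives betweenness(Eli) = 1/2.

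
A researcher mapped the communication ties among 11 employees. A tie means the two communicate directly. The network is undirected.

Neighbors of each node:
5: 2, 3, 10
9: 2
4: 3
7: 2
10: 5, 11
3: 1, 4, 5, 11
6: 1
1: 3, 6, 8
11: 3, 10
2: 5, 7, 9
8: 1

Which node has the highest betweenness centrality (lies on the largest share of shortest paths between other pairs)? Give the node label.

Unnormalized betweenness of each node: 1:17, 2:17, 3:29, 4:0, 5:47/2, 6:0, 7:0, 8:0, 9:0, 10:2, 11:5/2.
3 has the largest value, 29, making it the main broker — the node through which the most shortest paths run.

3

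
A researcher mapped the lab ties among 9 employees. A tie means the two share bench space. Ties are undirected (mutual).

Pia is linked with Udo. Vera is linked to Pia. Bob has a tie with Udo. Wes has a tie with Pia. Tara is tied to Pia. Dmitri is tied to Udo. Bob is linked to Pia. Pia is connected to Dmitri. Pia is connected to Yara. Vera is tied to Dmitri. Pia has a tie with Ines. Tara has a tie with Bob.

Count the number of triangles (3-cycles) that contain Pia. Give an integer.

Pia's neighbors: Bob, Dmitri, Ines, Tara, Udo, Vera, Wes, and Yara.
Neighbor pairs that are themselves tied: Pia–Bob–Tara; Pia–Bob–Udo; Pia–Dmitri–Udo; Pia–Dmitri–Vera. Each forms one triangle with Pia, for 4 in total.

4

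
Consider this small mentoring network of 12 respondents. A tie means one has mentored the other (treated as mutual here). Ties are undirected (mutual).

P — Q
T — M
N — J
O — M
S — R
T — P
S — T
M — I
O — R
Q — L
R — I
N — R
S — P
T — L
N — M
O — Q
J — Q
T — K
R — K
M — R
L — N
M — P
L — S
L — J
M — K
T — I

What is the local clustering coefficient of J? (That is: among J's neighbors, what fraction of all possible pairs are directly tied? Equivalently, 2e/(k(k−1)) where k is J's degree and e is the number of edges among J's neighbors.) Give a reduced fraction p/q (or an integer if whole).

2/3

J's neighbors: L, N, and Q (k = 3).
Possible neighbor pairs: C(3,2) = 3. Edges among them: L–N, L–Q → e = 2.
Clustering(J) = 2/3.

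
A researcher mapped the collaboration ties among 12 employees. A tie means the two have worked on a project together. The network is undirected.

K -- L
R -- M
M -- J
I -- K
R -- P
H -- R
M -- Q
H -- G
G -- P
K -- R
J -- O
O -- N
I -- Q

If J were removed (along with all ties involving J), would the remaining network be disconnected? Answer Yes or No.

Yes

Removing J leaves {G, H, I, K, L, M, P, Q, and R} with no path to {N and O}, so the network splits into 2 components. J is a cut vertex.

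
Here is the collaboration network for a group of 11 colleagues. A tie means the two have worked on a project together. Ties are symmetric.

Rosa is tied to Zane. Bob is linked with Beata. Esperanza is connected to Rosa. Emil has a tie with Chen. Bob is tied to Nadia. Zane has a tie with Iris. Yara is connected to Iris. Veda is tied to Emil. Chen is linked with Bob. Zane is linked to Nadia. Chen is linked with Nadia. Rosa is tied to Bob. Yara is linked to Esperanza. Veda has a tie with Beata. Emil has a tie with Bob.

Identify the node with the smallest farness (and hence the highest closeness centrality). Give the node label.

Bob

Farness (sum of distances to all others) for each node — Beata:24, Bob:17, Chen:21, Emil:23, Esperanza:24, Iris:27, Nadia:20, Rosa:18, Veda:30, Yara:29, Zane:21.
The smallest farness is 17, for Bob, so Bob has the highest closeness.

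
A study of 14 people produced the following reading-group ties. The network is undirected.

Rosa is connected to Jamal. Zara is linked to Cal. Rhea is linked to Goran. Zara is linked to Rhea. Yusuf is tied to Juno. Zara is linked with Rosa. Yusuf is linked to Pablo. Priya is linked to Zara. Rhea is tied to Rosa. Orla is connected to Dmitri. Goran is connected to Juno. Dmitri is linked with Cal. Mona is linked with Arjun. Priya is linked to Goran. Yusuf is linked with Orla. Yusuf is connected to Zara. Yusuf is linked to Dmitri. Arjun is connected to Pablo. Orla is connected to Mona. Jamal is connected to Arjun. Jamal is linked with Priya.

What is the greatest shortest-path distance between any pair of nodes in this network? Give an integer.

Eccentricity of each node (its greatest distance to any other): Arjun:4, Cal:4, Dmitri:4, Goran:4, Jamal:4, Juno:3, Mona:4, Orla:3, Pablo:3, Priya:3, Rhea:4, Rosa:3, Yusuf:3, Zara:3.
The maximum eccentricity is 4, realized for instance by the pair Arjun–Cal via Arjun – Mona – Orla – Dmitri – Cal. So the diameter is 4.

4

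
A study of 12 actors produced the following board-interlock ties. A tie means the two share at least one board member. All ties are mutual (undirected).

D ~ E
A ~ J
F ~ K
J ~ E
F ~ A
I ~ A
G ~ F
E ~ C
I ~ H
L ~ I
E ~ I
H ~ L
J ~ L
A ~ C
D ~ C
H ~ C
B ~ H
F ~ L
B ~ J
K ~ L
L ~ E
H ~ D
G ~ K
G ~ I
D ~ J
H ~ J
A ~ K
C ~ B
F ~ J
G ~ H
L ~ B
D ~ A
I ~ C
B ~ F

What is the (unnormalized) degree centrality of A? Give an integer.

A is directly tied to C, D, F, I, J, and K. That is 6 neighbors, so the degree of A is 6.

6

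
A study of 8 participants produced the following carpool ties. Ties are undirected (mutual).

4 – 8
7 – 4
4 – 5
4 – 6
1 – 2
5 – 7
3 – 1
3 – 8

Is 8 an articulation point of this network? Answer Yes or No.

Removing 8 leaves {4, 5, 6, and 7} with no path to {1, 2, and 3}, so the network splits into 2 components. 8 is a cut vertex.

Yes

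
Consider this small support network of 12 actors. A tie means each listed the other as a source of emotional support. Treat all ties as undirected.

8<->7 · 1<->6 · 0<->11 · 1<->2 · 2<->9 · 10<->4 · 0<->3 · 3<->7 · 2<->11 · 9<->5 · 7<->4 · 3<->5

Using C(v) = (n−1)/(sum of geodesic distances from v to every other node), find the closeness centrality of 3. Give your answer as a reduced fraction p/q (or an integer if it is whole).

11/26

Distances from 3: 0:1, 1:4, 2:3, 4:2, 5:1, 6:5, 7:1, 8:2, 9:2, 10:3, 11:2. Sum = 26.
n = 12, so closeness = 11/26.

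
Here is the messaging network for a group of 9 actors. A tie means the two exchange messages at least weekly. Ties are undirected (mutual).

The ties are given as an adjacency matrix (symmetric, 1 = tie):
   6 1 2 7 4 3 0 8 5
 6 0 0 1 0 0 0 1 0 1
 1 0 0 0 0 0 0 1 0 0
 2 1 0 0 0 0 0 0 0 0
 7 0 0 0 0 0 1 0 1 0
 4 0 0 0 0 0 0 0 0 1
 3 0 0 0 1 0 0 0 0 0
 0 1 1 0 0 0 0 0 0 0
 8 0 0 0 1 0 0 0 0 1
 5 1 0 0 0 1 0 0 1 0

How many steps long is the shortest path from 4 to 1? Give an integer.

4

One shortest route is 4 – 5 – 6 – 0 – 1, which uses 4 edges, and at distance 3 from 4 we only reach {0, 2, 7}, which does not include 1. So d(4,1) = 4.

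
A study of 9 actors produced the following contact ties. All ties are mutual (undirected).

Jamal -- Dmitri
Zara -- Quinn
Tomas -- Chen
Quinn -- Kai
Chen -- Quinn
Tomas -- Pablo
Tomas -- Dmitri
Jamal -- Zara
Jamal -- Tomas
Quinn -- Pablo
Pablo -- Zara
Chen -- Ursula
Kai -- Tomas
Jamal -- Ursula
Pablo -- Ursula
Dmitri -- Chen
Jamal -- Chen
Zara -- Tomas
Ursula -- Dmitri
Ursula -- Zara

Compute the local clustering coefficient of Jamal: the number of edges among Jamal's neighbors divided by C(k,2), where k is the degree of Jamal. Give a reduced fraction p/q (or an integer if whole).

Jamal's neighbors: Chen, Dmitri, Tomas, Ursula, and Zara (k = 5).
Possible neighbor pairs: C(5,2) = 10. Edges among them: Chen–Dmitri, Chen–Tomas, Chen–Ursula, Dmitri–Tomas, Dmitri–Ursula, Tomas–Zara, Ursula–Zara → e = 7.
Clustering(Jamal) = 7/10.

7/10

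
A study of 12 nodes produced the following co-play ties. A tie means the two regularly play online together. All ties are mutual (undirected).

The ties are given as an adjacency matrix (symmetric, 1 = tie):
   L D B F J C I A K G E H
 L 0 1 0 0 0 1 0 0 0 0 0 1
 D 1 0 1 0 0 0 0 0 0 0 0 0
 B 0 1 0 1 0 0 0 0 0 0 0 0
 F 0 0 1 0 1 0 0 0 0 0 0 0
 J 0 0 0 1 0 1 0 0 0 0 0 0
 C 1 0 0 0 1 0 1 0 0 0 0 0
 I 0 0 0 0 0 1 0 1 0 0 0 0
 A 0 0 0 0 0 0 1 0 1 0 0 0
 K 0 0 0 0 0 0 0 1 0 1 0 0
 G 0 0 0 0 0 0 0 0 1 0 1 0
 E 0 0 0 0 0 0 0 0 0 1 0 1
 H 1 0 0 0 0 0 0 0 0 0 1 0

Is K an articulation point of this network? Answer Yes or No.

Even without K, every remaining node can still reach every other (the residual graph is connected), so K is not a cut vertex.

No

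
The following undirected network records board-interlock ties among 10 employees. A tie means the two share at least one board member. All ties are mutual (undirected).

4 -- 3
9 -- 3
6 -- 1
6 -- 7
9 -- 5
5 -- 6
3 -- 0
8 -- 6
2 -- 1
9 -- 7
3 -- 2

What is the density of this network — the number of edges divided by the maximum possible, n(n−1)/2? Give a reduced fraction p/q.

11/45

There are 11 edges and 10 nodes, so the maximum possible is C(10,2) = 45.
Density = 11/45.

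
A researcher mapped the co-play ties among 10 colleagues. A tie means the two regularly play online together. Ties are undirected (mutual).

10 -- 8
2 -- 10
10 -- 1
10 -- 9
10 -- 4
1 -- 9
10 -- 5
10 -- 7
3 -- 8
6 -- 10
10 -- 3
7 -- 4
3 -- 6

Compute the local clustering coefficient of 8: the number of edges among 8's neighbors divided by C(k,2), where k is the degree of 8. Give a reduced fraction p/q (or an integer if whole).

8's neighbors: 3 and 10 (k = 2).
Possible neighbor pairs: C(2,2) = 1. Edges among them: 3–10 → e = 1.
Clustering(8) = 1/1.

1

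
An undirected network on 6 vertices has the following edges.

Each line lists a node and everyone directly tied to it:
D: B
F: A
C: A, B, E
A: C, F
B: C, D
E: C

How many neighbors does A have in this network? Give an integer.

A is directly tied to C and F. That is 2 neighbors, so the degree of A is 2.

2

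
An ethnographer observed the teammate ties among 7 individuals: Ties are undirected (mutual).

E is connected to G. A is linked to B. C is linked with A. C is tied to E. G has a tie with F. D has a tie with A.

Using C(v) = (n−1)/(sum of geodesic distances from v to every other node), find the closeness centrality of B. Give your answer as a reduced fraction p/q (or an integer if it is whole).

Distances from B: A:1, C:2, D:2, E:3, F:5, G:4. Sum = 17.
n = 7, so closeness = 6/17.

6/17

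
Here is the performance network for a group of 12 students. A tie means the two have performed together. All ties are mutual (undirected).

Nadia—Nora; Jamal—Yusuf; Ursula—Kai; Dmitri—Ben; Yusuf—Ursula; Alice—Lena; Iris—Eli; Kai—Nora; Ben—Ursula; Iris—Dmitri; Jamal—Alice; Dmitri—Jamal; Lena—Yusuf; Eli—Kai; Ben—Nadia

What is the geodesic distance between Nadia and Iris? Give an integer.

One shortest route is Nadia – Ben – Dmitri – Iris, which uses 3 edges, and at distance 2 from Nadia we only reach {Dmitri, Kai, Ursula}, which does not include Iris. So d(Nadia,Iris) = 3.

3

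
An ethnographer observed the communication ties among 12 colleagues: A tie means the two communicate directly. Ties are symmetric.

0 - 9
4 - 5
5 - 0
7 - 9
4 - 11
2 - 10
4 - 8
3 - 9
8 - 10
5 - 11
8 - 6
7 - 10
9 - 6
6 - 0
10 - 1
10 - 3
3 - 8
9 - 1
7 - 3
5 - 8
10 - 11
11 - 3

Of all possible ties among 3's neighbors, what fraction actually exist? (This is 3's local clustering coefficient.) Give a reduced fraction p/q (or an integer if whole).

3's neighbors: 7, 8, 9, 10, and 11 (k = 5).
Possible neighbor pairs: C(5,2) = 10. Edges among them: 7–9, 7–10, 8–10, 10–11 → e = 4.
Clustering(3) = 4/10 = 2/5.

2/5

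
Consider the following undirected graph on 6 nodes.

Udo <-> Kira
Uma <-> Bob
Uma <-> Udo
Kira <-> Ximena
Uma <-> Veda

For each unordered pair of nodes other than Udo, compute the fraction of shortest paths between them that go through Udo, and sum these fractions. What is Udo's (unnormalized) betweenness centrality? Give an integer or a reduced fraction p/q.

6

Pairs whose geodesics pass through Udo — Uma–Ximena: 1; Uma–Kira: 1; Ximena–Bob: 1; Ximena–Veda: 1; Kira–Bob: 1; Kira–Veda: 1.
All other pairs contribute 0.
Summing the contributions gives betweenness(Udo) = 6.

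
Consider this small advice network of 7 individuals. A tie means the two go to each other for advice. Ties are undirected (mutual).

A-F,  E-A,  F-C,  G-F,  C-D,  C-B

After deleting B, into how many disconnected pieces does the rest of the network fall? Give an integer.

1

B's neighbors (C) remain reachable from one another through other ties, so the rest of the network stays in one piece.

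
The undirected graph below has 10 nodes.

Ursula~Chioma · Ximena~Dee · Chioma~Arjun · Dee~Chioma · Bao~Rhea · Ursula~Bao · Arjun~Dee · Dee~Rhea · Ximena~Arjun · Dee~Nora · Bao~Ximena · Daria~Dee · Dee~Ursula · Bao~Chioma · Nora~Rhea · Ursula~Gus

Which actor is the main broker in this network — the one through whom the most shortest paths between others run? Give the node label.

Unnormalized betweenness of each node: Arjun:1/3, Bao:10/3, Chioma:2, Daria:0, Dee:55/3, Gus:0, Nora:0, Rhea:3/2, Ursula:17/2, Ximena:1.
Dee has the largest value, 55/3, making it the main broker — the node through which the most shortest paths run.

Dee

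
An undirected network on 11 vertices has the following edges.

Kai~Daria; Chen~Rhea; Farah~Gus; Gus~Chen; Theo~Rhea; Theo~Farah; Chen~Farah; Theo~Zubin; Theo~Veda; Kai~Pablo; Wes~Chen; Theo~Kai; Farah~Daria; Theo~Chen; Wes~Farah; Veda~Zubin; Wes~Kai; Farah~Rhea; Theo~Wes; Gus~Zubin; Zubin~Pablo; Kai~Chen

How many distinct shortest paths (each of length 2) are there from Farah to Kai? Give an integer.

The shortest distance is 2. The length-2 paths are: Farah–Wes–Kai; Farah–Chen–Kai; Farah–Theo–Kai; Farah–Daria–Kai.
That gives 4 distinct shortest paths.

4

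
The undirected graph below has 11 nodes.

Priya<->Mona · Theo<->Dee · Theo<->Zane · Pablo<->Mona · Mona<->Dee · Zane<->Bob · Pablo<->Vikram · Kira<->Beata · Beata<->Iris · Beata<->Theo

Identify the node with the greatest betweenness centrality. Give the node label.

Theo

Unnormalized betweenness of each node: Beata:17, Bob:0, Dee:24, Iris:0, Kira:0, Mona:23, Pablo:9, Priya:0, Theo:31, Vikram:0, Zane:9.
Theo has the largest value, 31, making it the main broker — the node through which the most shortest paths run.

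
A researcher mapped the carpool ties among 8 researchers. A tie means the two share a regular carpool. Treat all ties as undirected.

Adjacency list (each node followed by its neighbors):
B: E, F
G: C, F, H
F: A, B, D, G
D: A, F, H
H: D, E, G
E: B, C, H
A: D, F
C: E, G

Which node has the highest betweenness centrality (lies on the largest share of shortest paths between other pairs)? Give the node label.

F

Unnormalized betweenness of each node: A:0, B:3/2, C:1/2, D:2, E:17/6, F:19/3, G:11/3, H:19/6.
F has the largest value, 19/3, making it the main broker — the node through which the most shortest paths run.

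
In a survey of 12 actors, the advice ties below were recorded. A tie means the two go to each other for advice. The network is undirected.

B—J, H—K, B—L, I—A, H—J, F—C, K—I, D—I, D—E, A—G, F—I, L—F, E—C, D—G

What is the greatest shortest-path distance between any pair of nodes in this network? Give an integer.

Eccentricity of each node (its greatest distance to any other): A:4, B:5, C:4, D:4, E:5, F:3, G:5, H:4, I:3, J:5, K:3, L:4.
The maximum eccentricity is 5, realized for instance by the pair J–E via J – B – L – F – C – E. So the diameter is 5.

5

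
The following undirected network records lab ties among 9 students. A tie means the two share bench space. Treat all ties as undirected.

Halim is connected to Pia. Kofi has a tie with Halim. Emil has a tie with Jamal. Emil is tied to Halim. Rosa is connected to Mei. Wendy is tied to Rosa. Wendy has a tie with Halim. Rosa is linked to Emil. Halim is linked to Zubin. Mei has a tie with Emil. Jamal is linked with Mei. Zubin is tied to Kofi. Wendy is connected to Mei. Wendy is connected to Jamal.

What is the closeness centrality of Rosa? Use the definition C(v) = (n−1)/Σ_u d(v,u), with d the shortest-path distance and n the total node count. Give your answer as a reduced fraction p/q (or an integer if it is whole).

Distances from Rosa: Emil:1, Halim:2, Jamal:2, Kofi:3, Mei:1, Pia:3, Wendy:1, Zubin:3. Sum = 16.
n = 9, so closeness = 8/16 = 1/2.

1/2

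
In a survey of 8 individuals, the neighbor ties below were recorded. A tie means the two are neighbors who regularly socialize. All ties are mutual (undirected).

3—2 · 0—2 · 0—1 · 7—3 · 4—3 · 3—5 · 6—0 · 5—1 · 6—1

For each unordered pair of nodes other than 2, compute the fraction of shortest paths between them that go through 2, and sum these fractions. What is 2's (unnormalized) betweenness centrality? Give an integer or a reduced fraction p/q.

Pairs whose geodesics pass through 2 — 7–0: 1; 7–6: 1/2; 4–0: 1; 4–6: 1/2; 0–3: 1; 6–3: 1/2.
All other pairs contribute 0.
Summing the contributions gives betweenness(2) = 9/2.

9/2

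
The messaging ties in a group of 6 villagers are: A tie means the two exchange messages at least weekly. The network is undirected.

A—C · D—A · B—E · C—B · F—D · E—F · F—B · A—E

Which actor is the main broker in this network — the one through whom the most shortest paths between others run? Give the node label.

Unnormalized betweenness of each node: A:2, B:3/2, C:1/2, D:1/2, E:1, F:3/2.
A has the largest value, 2, making it the main broker — the node through which the most shortest paths run.

A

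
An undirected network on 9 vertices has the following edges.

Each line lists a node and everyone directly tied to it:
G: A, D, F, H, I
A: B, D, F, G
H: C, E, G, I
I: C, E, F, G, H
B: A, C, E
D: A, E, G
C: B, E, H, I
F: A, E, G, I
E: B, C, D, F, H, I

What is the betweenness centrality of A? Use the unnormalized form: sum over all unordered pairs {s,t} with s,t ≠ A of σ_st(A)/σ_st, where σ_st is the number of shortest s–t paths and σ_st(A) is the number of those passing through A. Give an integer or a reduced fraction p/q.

Pairs whose geodesics pass through A — D–B: 1/2; D–F: 1/3; B–F: 1/2; B–G: 1.
All other pairs contribute 0.
Summing the contributions gives betweenness(A) = 7/3.

7/3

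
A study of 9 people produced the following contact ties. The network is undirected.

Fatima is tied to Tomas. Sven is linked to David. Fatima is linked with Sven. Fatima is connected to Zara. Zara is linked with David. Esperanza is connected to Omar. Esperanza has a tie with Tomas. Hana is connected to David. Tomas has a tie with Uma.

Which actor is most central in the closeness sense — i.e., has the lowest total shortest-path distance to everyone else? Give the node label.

Fatima

Farness (sum of distances to all others) for each node — David:21, Esperanza:21, Fatima:15, Hana:28, Omar:28, Sven:18, Tomas:16, Uma:23, Zara:18.
The smallest farness is 15, for Fatima, so Fatima has the highest closeness.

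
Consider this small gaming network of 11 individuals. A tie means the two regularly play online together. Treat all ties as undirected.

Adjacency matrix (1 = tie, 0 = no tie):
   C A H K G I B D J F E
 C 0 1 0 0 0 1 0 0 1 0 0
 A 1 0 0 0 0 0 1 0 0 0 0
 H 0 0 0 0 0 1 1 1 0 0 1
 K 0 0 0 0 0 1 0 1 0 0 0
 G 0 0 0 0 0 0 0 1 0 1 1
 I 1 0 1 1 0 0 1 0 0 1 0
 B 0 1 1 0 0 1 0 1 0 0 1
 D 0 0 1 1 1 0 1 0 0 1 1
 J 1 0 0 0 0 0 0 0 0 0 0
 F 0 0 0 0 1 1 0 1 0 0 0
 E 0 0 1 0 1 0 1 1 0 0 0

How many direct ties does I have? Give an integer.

I is directly tied to B, C, F, H, and K. That is 5 neighbors, so the degree of I is 5.

5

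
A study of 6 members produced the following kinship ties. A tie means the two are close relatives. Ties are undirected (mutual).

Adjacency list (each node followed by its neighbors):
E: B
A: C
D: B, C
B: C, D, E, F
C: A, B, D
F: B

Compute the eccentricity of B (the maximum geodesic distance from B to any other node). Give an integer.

Distances from B: A:2, C:1, D:1, E:1, F:1.
The largest is 2 (to A), so the eccentricity of B is 2.

2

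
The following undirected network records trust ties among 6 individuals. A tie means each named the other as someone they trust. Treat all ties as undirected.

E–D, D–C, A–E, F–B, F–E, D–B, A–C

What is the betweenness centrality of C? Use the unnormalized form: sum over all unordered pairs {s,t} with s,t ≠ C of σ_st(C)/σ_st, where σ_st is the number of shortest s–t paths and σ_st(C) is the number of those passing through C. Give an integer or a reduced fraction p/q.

5/6

Pairs whose geodesics pass through C — B–A: 1/3; A–D: 1/2.
All other pairs contribute 0.
Summing the contributions gives betweenness(C) = 5/6.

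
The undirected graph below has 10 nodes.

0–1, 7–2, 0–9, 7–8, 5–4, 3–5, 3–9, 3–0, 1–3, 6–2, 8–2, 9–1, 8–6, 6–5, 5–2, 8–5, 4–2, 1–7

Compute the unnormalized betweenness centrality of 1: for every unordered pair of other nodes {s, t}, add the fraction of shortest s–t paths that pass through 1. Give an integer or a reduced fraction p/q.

5

Pairs whose geodesics pass through 1 — 3–7: 1; 0–7: 1; 0–2: 1/2; 0–8: 1/2; 9–7: 1; 9–2: 1/2; 9–8: 1/2.
All other pairs contribute 0.
Summing the contributions gives betweenness(1) = 5.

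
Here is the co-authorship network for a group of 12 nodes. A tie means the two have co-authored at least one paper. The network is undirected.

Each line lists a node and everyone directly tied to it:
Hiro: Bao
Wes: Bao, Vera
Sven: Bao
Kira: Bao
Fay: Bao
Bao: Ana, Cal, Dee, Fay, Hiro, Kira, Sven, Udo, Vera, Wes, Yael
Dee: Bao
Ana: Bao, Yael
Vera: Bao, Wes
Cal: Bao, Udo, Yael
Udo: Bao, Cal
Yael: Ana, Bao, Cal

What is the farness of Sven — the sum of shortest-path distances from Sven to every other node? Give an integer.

21

Distances from Sven: Ana:2, Bao:1, Cal:2, Dee:2, Fay:2, Hiro:2, Kira:2, Udo:2, Vera:2, Wes:2, Yael:2.
Sum = 2 + 1 + 2 + 2 + 2 + 2 + 2 + 2 + 2 + 2 + 2 = 21.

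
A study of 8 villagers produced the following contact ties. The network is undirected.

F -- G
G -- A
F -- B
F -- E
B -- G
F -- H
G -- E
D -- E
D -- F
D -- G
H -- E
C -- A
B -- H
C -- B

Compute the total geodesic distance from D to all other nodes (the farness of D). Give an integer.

12

Distances from D: A:2, B:2, C:3, E:1, F:1, G:1, H:2.
Sum = 2 + 2 + 3 + 1 + 1 + 1 + 2 = 12.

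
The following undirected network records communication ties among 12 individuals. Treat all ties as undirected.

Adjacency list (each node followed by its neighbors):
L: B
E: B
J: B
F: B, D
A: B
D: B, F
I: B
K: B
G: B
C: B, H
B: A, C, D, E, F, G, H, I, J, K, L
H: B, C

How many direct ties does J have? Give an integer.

J is directly tied to B. That is 1 neighbor, so the degree of J is 1.

1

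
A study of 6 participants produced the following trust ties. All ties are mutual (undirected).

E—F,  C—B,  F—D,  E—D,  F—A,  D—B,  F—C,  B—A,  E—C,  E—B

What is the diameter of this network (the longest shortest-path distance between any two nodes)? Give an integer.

2

Eccentricity of each node (its greatest distance to any other): A:2, B:2, C:2, D:2, E:2, F:2.
The maximum eccentricity is 2, realized for instance by the pair E–A via E – B – A. So the diameter is 2.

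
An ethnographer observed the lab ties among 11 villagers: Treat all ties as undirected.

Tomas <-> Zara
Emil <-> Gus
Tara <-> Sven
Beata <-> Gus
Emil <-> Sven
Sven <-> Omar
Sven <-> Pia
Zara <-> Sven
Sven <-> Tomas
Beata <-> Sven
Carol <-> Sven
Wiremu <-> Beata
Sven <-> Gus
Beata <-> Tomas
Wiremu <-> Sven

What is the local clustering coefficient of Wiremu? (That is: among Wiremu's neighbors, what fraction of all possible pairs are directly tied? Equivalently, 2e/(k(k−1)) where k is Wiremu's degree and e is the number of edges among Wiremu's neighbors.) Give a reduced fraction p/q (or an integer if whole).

Wiremu's neighbors: Beata and Sven (k = 2).
Possible neighbor pairs: C(2,2) = 1. Edges among them: Beata–Sven → e = 1.
Clustering(Wiremu) = 1/1.

1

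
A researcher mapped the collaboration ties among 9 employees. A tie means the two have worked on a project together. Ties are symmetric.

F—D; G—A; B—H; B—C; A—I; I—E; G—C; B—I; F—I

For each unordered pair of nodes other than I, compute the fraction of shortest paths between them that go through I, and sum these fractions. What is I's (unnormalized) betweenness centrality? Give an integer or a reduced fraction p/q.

19

Pairs whose geodesics pass through I — G–D: 1; G–F: 1; G–E: 1; D–B: 1; D–C: 1; D–H: 1; D–A: 1; D–E: 1; B–A: 1; B–F: 1; B–E: 1; C–F: 1; C–E: 1; H–A: 1 … (+5 more pairs).
All other pairs contribute 0.
Summing the contributions gives betweenness(I) = 19.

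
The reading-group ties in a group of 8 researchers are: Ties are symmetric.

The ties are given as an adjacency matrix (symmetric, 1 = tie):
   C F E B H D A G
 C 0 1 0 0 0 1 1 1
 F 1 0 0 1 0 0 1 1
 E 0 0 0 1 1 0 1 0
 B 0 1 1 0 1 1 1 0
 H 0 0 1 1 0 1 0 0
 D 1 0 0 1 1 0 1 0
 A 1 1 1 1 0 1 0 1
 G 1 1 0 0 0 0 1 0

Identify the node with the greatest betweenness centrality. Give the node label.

A

Unnormalized betweenness of each node: A:51/10, B:29/10, C:31/30, D:31/15, E:8/15, F:31/30, G:0, H:1/3.
A has the largest value, 51/10, making it the main broker — the node through which the most shortest paths run.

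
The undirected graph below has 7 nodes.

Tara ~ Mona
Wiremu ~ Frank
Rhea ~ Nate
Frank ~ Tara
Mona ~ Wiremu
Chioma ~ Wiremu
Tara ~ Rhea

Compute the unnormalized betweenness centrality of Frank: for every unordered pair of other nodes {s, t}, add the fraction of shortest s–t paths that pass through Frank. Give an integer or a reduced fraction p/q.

3

Pairs whose geodesics pass through Frank — Chioma–Rhea: 1/2; Chioma–Tara: 1/2; Chioma–Nate: 1/2; Wiremu–Rhea: 1/2; Wiremu–Tara: 1/2; Wiremu–Nate: 1/2.
All other pairs contribute 0.
Summing the contributions gives betweenness(Frank) = 3.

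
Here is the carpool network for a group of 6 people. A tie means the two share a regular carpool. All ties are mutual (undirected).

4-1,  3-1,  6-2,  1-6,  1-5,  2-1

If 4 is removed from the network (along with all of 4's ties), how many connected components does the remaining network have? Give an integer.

4's neighbors (1) remain reachable from one another through other ties, so the rest of the network stays in one piece.

1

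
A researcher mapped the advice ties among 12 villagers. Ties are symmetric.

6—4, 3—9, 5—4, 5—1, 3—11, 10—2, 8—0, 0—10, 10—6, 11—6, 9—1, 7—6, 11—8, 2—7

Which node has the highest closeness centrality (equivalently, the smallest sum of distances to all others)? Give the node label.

Farness (sum of distances to all others) for each node — 0:30, 1:34, 2:33, 3:27, 4:25, 5:30, 6:20, 7:28, 8:28, 9:32, 10:25, 11:22.
The smallest farness is 20, for 6, so 6 has the highest closeness.

6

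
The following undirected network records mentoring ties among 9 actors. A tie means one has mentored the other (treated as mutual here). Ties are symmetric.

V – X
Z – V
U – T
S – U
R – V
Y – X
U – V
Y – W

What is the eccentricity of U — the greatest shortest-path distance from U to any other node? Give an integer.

4

Distances from U: R:2, S:1, T:1, V:1, W:4, X:2, Y:3, Z:2.
The largest is 4 (to W), so the eccentricity of U is 4.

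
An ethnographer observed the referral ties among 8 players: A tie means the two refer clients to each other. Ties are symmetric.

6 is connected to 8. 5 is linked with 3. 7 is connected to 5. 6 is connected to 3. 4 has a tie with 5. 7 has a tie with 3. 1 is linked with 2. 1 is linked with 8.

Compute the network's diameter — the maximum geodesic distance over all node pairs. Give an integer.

6

Eccentricity of each node (its greatest distance to any other): 1:5, 2:6, 3:4, 4:6, 5:5, 6:3, 7:5, 8:4.
The maximum eccentricity is 6, realized for instance by the pair 4–2 via 4 – 5 – 3 – 6 – 8 – 1 – 2. So the diameter is 6.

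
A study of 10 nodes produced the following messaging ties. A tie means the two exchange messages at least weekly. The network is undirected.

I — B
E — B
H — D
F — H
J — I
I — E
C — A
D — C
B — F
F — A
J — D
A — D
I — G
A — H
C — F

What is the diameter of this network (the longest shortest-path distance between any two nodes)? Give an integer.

4

Eccentricity of each node (its greatest distance to any other): A:4, B:3, C:4, D:3, E:3, F:3, G:4, H:4, I:3, J:3.
The maximum eccentricity is 4, realized for instance by the pair G–C via G – I – J – D – C. So the diameter is 4.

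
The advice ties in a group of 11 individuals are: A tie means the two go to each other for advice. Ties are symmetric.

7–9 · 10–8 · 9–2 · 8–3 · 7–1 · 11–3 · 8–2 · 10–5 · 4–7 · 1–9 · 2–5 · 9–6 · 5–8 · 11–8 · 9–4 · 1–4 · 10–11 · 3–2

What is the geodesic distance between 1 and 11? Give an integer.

4

One shortest route is 1 – 9 – 2 – 3 – 11, which uses 4 edges, and at distance 3 from 1 we only reach {3, 5, 8}, which does not include 11. So d(1,11) = 4.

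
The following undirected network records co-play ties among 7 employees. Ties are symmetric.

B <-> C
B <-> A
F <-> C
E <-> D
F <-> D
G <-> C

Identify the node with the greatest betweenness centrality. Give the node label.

Unnormalized betweenness of each node: A:0, B:5, C:11, D:5, E:0, F:8, G:0.
C has the largest value, 11, making it the main broker — the node through which the most shortest paths run.

C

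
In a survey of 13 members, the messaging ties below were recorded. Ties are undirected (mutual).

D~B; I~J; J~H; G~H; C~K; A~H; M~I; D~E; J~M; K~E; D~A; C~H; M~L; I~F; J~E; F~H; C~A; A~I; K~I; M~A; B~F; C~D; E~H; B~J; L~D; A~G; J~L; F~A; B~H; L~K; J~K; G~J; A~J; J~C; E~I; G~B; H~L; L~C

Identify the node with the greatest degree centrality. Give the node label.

J

Degrees — A:8, B:5, C:6, D:5, E:5, F:4, G:4, H:8, I:6, J:10, K:5, L:6, M:4.
The maximum is 10, attained only by J.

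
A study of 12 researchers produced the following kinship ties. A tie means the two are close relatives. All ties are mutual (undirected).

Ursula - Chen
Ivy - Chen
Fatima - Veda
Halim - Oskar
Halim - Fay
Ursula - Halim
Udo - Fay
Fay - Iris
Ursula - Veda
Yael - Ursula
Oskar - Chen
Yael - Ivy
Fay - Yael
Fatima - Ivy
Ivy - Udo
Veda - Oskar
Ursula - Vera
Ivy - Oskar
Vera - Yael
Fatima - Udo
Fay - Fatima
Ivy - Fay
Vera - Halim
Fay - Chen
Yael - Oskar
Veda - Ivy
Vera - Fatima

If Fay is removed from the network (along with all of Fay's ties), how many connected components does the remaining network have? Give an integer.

2

Without Fay, the remaining ties split the others into: {Chen, Fatima, Halim, Ivy, Oskar, Udo, Ursula, Veda, Vera, Yael}; {Iris}.
That's 2 separate components.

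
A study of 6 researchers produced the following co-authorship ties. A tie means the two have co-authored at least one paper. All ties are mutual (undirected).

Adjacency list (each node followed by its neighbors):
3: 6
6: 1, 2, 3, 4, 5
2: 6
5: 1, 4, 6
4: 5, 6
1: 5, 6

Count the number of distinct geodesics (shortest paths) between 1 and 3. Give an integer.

1

The shortest distance is 2, and the only length-2 path is 1–6–3. So there is exactly 1 shortest path.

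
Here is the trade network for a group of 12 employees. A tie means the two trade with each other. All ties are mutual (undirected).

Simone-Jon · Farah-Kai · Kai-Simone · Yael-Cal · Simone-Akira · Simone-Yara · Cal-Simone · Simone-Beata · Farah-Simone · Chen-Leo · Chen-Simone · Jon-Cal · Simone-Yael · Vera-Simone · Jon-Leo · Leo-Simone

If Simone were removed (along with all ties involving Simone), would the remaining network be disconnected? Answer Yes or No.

Removing Simone leaves {Farah and Kai} with no path to {Cal, Chen, Jon, Leo, and Yael}, so the network splits into 6 components. Simone is a cut vertex.

Yes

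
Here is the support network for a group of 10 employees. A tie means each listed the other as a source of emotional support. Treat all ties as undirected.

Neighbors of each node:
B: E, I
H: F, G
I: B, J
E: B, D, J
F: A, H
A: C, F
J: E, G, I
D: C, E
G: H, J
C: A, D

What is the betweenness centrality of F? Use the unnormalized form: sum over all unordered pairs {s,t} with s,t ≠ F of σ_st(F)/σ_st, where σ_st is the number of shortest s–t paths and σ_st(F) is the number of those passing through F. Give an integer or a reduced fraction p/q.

Pairs whose geodesics pass through F — C–H: 1; C–G: 1/2; A–H: 1; A–G: 1; A–J: 1/2; A–I: 1/3; H–D: 1/2.
All other pairs contribute 0.
Summing the contributions gives betweenness(F) = 29/6.

29/6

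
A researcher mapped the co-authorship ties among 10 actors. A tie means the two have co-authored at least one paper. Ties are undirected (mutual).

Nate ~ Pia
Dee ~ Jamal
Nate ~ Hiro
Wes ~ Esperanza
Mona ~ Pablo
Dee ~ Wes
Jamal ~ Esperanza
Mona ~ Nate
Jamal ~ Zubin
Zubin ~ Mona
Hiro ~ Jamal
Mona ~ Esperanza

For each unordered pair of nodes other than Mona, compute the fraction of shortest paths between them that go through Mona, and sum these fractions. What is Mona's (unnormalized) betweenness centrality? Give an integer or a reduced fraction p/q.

89/6

Pairs whose geodesics pass through Mona — Dee–Pablo: 3/3; Jamal–Pablo: 2/2; Pia–Esperanza: 1; Pia–Pablo: 1; Pia–Wes: 1; Pia–Zubin: 1; Hiro–Pablo: 1; Esperanza–Pablo: 1; Esperanza–Nate: 1; Esperanza–Zubin: 1/2; Pablo–Wes: 1; Pablo–Nate: 1; Pablo–Zubin: 1; Wes–Nate: 1 … (+2 more pairs).
All other pairs contribute 0.
Summing the contributions gives betweenness(Mona) = 89/6.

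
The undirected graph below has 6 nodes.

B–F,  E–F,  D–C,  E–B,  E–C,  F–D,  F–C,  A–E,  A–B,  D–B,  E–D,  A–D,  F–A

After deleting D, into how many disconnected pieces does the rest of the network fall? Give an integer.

D's neighbors (A, B, C, E, and F) remain reachable from one another through other ties, so the rest of the network stays in one piece.

1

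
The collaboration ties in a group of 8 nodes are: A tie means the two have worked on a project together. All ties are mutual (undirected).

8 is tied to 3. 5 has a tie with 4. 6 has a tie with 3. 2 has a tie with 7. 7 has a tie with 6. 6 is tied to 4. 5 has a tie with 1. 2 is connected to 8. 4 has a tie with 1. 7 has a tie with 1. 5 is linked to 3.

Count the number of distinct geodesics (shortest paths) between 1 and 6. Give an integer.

2

The shortest distance is 2. The length-2 paths are: 1–4–6; 1–7–6.
That gives 2 distinct shortest paths.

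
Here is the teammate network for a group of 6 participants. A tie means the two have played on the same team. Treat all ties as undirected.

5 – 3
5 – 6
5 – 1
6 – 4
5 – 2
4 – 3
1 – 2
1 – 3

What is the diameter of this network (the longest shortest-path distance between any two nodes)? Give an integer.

Eccentricity of each node (its greatest distance to any other): 1:2, 2:3, 3:2, 4:3, 5:2, 6:2.
The maximum eccentricity is 3, realized for instance by the pair 2–4 via 2 – 1 – 3 – 4. So the diameter is 3.

3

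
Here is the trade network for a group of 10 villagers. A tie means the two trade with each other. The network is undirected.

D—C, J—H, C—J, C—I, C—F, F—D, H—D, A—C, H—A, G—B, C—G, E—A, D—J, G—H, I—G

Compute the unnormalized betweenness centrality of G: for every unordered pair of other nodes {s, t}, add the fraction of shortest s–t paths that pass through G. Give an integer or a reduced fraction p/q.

37/4

Pairs whose geodesics pass through G — A–B: 2/2; F–B: 1; C–H: 1/4; C–B: 1; I–H: 1; I–B: 1; H–B: 1; B–E: 2/2; B–D: 2/2; B–J: 2/2.
All other pairs contribute 0.
Summing the contributions gives betweenness(G) = 37/4.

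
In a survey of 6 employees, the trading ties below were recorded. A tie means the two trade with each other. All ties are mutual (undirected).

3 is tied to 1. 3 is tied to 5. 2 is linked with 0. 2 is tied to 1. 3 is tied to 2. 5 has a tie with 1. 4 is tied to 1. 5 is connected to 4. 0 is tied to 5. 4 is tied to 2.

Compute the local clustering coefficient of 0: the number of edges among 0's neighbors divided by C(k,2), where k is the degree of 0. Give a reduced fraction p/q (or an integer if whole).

0

0's neighbors: 2 and 5 (k = 2).
Possible neighbor pairs: C(2,2) = 1. Edges among them: none → e = 0.
Clustering(0) = 0/1.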